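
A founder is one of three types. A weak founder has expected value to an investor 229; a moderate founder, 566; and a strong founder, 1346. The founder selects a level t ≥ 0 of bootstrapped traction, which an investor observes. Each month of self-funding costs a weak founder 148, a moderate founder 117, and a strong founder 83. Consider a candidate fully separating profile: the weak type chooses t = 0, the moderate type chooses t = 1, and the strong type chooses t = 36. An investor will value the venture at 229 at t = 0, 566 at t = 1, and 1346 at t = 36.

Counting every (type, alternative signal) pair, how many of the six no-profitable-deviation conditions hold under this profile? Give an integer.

Strong (own payoff 1346 − 83×36 = -1642): to t=0 gives 229 → profitable ✗; to t=1 gives 566 − 83×1 = 483 → profitable ✗.
Moderate (own payoff 566 − 117×1 = 449): to t=0 gives 229 → no gain ✓; to t=36 gives 1346 − 117×36 = -2866 → no gain ✓.
Weak (own payoff 229): to t=1 gives 566 − 148×1 = 418 → profitable ✗; to t=36 gives 1346 − 148×36 = -3982 → no gain ✓.
3 of the 6 constraints hold; not an equilibrium.

3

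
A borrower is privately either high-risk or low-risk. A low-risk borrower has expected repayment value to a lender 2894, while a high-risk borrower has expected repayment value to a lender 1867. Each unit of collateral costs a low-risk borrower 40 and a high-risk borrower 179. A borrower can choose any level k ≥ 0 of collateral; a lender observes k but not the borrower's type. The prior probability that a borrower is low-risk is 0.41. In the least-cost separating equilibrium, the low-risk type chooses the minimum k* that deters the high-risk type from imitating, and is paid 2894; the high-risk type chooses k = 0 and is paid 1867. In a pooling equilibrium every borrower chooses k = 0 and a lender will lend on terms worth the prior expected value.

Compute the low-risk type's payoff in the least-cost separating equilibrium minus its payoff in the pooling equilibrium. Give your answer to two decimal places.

Least-cost separating signal: k* solves 1867 = 2894 − 179·k*, so k* = (2894 − 1867)/179 ≈ 5.7374.
Low-risk type's separating payoff: 2894 − 40 × k* = 2894 − 40 × (2894 − 1867)/179 = 2894 − 41080/179 ≈ 2664.5028.
Pooling payoff: 0.41 × 2894 + 0.59 × 1867 = 2288.07.
Difference: 2664.5028 − 2288.07 = 376.4328, i.e. 376.43 to two decimal places.
The low-risk type prefers to separate.

376.43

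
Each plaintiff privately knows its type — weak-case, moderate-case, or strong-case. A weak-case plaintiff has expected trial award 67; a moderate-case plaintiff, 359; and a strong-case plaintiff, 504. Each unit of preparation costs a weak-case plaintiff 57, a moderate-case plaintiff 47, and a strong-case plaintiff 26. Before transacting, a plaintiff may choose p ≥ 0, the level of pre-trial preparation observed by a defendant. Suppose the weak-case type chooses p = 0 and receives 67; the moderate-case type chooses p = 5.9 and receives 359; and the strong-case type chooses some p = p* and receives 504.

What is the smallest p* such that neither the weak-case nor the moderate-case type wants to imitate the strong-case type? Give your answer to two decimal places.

8.99

Weak-case type (on-path payoff 67) won't mimic when 67 ≥ 504 − 57·p*, i.e. p* ≥ 7.67.
Moderate-case type (on-path payoff 359 − 47×5.9 = 81.7) won't mimic when 81.7 ≥ 504 − 47·p*, i.e. p* ≥ 8.99.
Both must hold, so p* = max(7.67, 8.99) = 8.99. The moderate-case type's constraint binds.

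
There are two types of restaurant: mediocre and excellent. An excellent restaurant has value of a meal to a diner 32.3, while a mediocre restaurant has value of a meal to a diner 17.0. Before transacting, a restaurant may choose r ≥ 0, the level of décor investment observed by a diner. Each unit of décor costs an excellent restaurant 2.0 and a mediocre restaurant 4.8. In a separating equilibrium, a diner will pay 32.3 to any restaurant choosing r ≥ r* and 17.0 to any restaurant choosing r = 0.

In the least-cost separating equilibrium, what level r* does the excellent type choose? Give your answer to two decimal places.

A mediocre restaurant choosing r = 0 receives 17.0.
Imitating at r* instead would pay 32.3 at cost 4.8·r*, netting 32.3 − 4.8·r*.
Indifference: 17.0 = 32.3 − 4.8·r*, so r* = (32.3 − 17.0) / 4.8 ≈ 3.19.
This is the mediocre type's binding incentive-compatibility constraint; any r ≥ 3.19 sustains separation on that side.

3.19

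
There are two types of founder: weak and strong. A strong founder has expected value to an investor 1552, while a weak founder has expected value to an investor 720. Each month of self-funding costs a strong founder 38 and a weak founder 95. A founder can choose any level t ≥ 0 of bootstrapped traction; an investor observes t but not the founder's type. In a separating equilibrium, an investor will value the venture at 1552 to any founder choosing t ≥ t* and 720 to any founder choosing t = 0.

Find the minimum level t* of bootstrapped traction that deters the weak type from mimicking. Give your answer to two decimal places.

A weak founder choosing t = 0 receives 720.
Imitating at t* instead would pay 1552 at cost 95·t*, netting 1552 − 95·t*.
Indifference: 720 = 1552 − 95·t*, so t* = (1552 − 720) / 95 ≈ 8.76.
This is the weak type's binding incentive-compatibility constraint; any t ≥ 8.76 sustains separation on that side.

8.76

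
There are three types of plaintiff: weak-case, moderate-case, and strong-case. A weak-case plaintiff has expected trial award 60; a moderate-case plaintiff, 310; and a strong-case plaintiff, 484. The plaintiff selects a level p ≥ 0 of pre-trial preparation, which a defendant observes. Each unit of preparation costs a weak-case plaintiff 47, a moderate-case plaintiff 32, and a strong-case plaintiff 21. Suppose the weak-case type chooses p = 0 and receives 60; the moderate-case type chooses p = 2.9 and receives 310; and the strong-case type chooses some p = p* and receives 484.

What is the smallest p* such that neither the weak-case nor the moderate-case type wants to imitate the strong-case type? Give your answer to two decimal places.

Moderate-case type (on-path payoff 310 − 32×2.9 = 217.2) won't mimic when 217.2 ≥ 484 − 32·p*, i.e. p* ≥ 8.34.
Weak-case type (on-path payoff 60) won't mimic when 60 ≥ 484 − 47·p*, i.e. p* ≥ 9.02.
Both must hold, so p* = max(9.02, 8.34) = 9.02. The weak-case type's constraint binds.

9.02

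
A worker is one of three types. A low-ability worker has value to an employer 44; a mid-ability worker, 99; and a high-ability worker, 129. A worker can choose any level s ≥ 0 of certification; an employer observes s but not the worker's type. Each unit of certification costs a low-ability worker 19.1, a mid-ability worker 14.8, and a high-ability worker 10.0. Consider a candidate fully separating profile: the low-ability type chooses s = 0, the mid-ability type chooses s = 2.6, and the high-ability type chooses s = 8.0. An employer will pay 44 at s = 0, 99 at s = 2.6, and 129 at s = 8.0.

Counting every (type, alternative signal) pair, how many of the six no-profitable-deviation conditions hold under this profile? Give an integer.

4

Mid-ability (own payoff 99 − 14.8×2.6 = 60.52): to s=0 gives 44 → no gain ✓; to s=8.0 gives 129 − 14.8×8.0 = 10.6 → no gain ✓.
High-ability (own payoff 129 − 10.0×8.0 = 49): to s=0 gives 44 → no gain ✓; to s=2.6 gives 99 − 10.0×2.6 = 73 → profitable ✗.
Low-ability (own payoff 44): to s=2.6 gives 99 − 19.1×2.6 = 49.34 → profitable ✗; to s=8.0 gives 129 − 19.1×8.0 = -23.8 → no gain ✓.
4 of the 6 constraints hold; not an equilibrium.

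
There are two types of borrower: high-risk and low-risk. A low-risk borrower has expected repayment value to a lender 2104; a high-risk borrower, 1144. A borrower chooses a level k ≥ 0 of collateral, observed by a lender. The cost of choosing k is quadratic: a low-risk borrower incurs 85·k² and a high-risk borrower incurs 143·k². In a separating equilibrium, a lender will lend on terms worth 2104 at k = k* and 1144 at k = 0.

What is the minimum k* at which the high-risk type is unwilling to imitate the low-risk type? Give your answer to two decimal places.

The high-risk type at k = 0 receives 1144; imitating at k* yields 2104 − 143·k*².
Indifference: 1144 = 2104 − 143·k*², so k*² = (2104 − 1144) / 143 ≈ 6.7133.
k* = √6.7133 ≈ 2.59.

2.59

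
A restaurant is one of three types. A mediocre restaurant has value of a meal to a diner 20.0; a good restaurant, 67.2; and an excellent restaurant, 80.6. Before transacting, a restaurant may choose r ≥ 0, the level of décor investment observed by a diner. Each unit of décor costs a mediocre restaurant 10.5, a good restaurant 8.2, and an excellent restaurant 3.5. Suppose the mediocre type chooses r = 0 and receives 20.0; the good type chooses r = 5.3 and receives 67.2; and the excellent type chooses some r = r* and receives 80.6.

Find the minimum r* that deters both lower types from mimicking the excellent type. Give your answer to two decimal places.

Good type (on-path payoff 67.2 − 8.2×5.3 = 23.74) won't mimic when 23.74 ≥ 80.6 − 8.2·r*, i.e. r* ≥ 6.93.
Mediocre type (on-path payoff 20.0) won't mimic when 20.0 ≥ 80.6 − 10.5·r*, i.e. r* ≥ 5.77.
Both must hold, so r* = max(5.77, 6.93) = 6.93. The good type's constraint binds.

6.93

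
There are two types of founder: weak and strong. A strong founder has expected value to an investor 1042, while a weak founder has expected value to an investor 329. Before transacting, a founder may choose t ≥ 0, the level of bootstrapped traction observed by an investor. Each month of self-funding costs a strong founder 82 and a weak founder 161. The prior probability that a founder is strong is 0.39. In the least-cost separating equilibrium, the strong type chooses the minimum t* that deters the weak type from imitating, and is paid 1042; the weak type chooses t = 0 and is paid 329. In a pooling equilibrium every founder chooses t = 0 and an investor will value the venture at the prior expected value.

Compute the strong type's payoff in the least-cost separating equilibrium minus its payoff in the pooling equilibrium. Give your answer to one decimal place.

71.8

Least-cost separating signal: t* solves 329 = 1042 − 161·t*, so t* = (1042 − 329)/161 ≈ 4.4286.
Strong type's separating payoff: 1042 − 82 × t* = 1042 − 82 × (1042 − 329)/161 = 1042 − 58466/161 ≈ 678.857.
Pooling payoff: 0.39 × 1042 + 0.61 × 329 = 607.07.
Difference: 678.857 − 607.07 = 71.787, i.e. 71.8 to one decimal place.
The strong type prefers to separate.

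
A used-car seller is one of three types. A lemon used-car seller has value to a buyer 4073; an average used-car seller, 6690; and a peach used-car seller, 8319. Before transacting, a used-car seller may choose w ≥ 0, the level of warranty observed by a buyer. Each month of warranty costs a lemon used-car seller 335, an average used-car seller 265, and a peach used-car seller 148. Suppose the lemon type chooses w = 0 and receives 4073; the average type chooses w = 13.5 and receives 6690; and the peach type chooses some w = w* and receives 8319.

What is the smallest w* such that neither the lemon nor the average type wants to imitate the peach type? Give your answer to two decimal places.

Lemon type (on-path payoff 4073) won't mimic when 4073 ≥ 8319 − 335·w*, i.e. w* ≥ 12.67.
Average type (on-path payoff 6690 − 265×13.5 = 3112.5) won't mimic when 3112.5 ≥ 8319 − 265·w*, i.e. w* ≥ 19.65.
Both must hold, so w* = max(12.67, 19.65) = 19.65. The average type's constraint binds.

19.65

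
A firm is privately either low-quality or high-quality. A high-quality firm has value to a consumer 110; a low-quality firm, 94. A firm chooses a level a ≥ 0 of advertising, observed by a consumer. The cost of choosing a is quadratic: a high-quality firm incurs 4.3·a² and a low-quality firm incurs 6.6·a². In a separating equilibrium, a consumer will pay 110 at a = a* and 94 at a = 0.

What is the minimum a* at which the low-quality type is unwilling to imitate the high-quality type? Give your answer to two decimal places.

The low-quality type at a = 0 receives 94; imitating at a* yields 110 − 6.6·a*².
Indifference: 94 = 110 − 6.6·a*², so a*² = (110 − 94) / 6.6 ≈ 2.4242.
a* = √2.4242 ≈ 1.56.

1.56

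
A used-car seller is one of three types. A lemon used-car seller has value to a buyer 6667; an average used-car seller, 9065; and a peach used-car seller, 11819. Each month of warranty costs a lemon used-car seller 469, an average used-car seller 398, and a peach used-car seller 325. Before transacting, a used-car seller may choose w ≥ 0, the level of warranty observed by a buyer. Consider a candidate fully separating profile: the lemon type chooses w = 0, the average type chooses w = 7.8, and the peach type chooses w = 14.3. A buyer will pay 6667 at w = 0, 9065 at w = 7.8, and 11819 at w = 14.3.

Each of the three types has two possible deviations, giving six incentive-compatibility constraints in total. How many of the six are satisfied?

Average (own payoff 9065 − 398×7.8 = 5960.6): to w=0 gives 6667 → profitable ✗; to w=14.3 gives 11819 − 398×14.3 = 6127.6 → profitable ✗.
Lemon (own payoff 6667): to w=7.8 gives 9065 − 469×7.8 = 5406.8 → no gain ✓; to w=14.3 gives 11819 − 469×14.3 = 5112.3 → no gain ✓.
Peach (own payoff 11819 − 325×14.3 = 7171.5): to w=0 gives 6667 → no gain ✓; to w=7.8 gives 9065 − 325×7.8 = 6530 → no gain ✓.
4 of the 6 constraints hold; not an equilibrium.

4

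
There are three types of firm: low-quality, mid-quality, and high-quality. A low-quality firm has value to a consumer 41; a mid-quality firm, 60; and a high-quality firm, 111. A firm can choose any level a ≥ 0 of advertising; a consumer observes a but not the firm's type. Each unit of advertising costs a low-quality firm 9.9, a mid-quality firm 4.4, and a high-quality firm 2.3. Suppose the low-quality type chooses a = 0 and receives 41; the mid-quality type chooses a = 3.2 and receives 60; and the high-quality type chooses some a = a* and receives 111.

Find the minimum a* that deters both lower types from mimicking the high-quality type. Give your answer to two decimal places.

14.79

Mid-quality type (on-path payoff 60 − 4.4×3.2 = 45.92) won't mimic when 45.92 ≥ 111 − 4.4·a*, i.e. a* ≥ 14.79.
Low-quality type (on-path payoff 41) won't mimic when 41 ≥ 111 − 9.9·a*, i.e. a* ≥ 7.07.
Both must hold, so a* = max(7.07, 14.79) = 14.79. The mid-quality type's constraint binds.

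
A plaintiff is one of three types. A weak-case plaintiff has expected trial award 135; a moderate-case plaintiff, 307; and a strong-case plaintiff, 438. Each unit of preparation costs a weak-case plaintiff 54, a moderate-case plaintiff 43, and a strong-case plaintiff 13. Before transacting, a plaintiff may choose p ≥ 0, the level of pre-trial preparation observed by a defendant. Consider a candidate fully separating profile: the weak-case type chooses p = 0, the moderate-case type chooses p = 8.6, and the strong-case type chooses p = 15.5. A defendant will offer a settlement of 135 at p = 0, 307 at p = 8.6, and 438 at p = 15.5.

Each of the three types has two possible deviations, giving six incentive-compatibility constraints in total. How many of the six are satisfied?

Weak-case (own payoff 135): to p=8.6 gives 307 − 54×8.6 = -157.4 → no gain ✓; to p=15.5 gives 438 − 54×15.5 = -399 → no gain ✓.
Strong-case (own payoff 438 − 13×15.5 = 236.5): to p=0 gives 135 → no gain ✓; to p=8.6 gives 307 − 13×8.6 = 195.2 → no gain ✓.
Moderate-case (own payoff 307 − 43×8.6 = -62.8): to p=0 gives 135 → profitable ✗; to p=15.5 gives 438 − 43×15.5 = -228.5 → no gain ✓.
5 of the 6 constraints hold; not an equilibrium.

5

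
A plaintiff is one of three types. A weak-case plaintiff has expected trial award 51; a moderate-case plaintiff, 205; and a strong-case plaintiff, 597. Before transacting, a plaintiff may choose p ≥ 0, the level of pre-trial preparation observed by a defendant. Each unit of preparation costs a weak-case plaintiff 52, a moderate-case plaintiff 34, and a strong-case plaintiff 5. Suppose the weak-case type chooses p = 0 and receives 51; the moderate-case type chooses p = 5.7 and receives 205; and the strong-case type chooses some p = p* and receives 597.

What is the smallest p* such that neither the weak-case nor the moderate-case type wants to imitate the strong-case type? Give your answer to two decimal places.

Moderate-case type (on-path payoff 205 − 34×5.7 = 11.2) won't mimic when 11.2 ≥ 597 − 34·p*, i.e. p* ≥ 17.23.
Weak-case type (on-path payoff 51) won't mimic when 51 ≥ 597 − 52·p*, i.e. p* ≥ 10.50.
Both must hold, so p* = max(10.50, 17.23) = 17.23. The moderate-case type's constraint binds.

17.23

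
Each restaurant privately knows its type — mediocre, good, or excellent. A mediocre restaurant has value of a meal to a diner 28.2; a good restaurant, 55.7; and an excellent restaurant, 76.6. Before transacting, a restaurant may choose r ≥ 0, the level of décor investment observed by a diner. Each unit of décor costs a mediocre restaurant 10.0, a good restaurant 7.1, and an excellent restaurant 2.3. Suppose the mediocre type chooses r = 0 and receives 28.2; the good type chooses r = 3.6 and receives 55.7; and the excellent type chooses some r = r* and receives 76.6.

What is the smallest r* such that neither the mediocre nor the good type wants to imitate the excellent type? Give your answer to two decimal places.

Good type (on-path payoff 55.7 − 7.1×3.6 = 30.14) won't mimic when 30.14 ≥ 76.6 − 7.1·r*, i.e. r* ≥ 6.54.
Mediocre type (on-path payoff 28.2) won't mimic when 28.2 ≥ 76.6 − 10.0·r*, i.e. r* ≥ 4.84.
Both must hold, so r* = max(4.84, 6.54) = 6.54. The good type's constraint binds.

6.54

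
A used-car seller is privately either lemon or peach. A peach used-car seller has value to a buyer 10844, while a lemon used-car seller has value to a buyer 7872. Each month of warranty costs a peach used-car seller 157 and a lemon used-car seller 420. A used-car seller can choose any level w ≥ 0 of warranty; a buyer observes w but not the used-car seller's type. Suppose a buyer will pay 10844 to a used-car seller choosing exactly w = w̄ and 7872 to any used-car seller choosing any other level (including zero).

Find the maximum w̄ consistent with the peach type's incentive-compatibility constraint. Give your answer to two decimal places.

18.93

Choosing w̄ yields the peach type 10844 − 157·w̄; choosing zero yields 7872.
The peach type is indifferent at 10844 − 157·w̄ = 7872, i.e. w̄ = (10844 − 7872) / 157 ≈ 18.93.
For any w̄ above 18.93 the peach type would rather pool at zero, so separation collapses.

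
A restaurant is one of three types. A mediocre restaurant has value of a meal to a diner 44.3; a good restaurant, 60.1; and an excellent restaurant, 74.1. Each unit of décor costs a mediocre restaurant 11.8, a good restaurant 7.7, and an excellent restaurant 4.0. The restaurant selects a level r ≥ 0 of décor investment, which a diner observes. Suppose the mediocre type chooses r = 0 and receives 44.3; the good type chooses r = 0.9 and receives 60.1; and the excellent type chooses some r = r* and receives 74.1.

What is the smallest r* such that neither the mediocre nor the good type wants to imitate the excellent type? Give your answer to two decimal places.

Mediocre type (on-path payoff 44.3) won't mimic when 44.3 ≥ 74.1 − 11.8·r*, i.e. r* ≥ 2.53.
Good type (on-path payoff 60.1 − 7.7×0.9 = 53.17) won't mimic when 53.17 ≥ 74.1 − 7.7·r*, i.e. r* ≥ 2.72.
Both must hold, so r* = max(2.53, 2.72) = 2.72. The good type's constraint binds.

2.72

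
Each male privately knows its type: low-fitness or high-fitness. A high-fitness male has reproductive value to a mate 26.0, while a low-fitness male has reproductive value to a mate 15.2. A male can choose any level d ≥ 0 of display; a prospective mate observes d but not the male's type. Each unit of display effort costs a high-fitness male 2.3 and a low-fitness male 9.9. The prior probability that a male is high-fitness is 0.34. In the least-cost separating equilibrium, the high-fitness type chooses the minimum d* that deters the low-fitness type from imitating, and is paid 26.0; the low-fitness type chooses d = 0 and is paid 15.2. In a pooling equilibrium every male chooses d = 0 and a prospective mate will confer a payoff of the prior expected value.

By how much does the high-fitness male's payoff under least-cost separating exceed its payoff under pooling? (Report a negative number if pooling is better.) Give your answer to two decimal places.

Least-cost separating signal: d* solves 15.2 = 26.0 − 9.9·d*, so d* = (26.0 − 15.2)/9.9 ≈ 1.0909.
High-fitness type's separating payoff: 26.0 − 2.3 × d* = 26.0 − 2.3 × (26.0 − 15.2)/9.9 = 26.0 − 24.84/9.9 ≈ 23.4909.
Pooling payoff: 0.34 × 26.0 + 0.66 × 15.2 = 18.872.
Difference: 23.4909 − 18.872 = 4.6189, i.e. 4.62 to two decimal places.
The high-fitness type prefers to separate.

4.62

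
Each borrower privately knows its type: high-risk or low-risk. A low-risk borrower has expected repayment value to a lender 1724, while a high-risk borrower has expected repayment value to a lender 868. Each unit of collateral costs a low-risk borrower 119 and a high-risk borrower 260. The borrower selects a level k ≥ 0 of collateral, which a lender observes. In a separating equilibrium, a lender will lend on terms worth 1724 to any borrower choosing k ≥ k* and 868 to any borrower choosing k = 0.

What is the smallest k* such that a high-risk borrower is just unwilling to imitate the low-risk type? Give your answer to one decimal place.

3.3

A high-risk borrower choosing k = 0 receives 868.
Imitating at k* instead would pay 1724 at cost 260·k*, netting 1724 − 260·k*.
Indifference: 868 = 1724 − 260·k*, so k* = (1724 − 868) / 260 ≈ 3.3.
At k* the high-risk type's incentive constraint just binds; the low-risk type strictly prefers k* since its per-unit cost is lower.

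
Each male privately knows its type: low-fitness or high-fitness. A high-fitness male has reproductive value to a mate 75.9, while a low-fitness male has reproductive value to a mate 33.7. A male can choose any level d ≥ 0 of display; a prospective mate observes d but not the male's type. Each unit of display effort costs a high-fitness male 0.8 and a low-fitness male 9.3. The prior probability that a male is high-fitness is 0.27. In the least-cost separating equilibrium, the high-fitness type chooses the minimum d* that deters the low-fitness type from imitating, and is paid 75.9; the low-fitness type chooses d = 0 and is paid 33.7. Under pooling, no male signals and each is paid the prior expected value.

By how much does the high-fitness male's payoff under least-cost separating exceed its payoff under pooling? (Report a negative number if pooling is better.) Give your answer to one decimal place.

Least-cost separating signal: d* solves 33.7 = 75.9 − 9.3·d*, so d* = (75.9 − 33.7)/9.3 ≈ 4.5376.
High-fitness type's separating payoff: 75.9 − 0.8 × d* = 75.9 − 0.8 × (75.9 − 33.7)/9.3 = 75.9 − 33.76/9.3 ≈ 72.270.
Pooling payoff: 0.27 × 75.9 + 0.73 × 33.7 = 45.094.
Difference: 72.270 − 45.094 = 27.176, i.e. 27.2 to one decimal place.
The high-fitness type prefers to separate.

27.2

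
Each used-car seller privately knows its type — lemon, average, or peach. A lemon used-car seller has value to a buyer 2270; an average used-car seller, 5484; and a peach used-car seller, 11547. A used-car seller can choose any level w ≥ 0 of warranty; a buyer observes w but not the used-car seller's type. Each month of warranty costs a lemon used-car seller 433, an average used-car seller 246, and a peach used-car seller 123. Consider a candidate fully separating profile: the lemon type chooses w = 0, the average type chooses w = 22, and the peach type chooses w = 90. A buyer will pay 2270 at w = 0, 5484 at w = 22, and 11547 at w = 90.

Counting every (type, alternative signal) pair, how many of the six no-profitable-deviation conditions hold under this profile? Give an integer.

Peach (own payoff 11547 − 123×90 = 477): to w=0 gives 2270 → profitable ✗; to w=22 gives 5484 − 123×22 = 2778 → profitable ✗.
Lemon (own payoff 2270): to w=22 gives 5484 − 433×22 = -4042 → no gain ✓; to w=90 gives 11547 − 433×90 = -27423 → no gain ✓.
Average (own payoff 5484 − 246×22 = 72): to w=0 gives 2270 → profitable ✗; to w=90 gives 11547 − 246×90 = -10593 → no gain ✓.
3 of the 6 constraints hold; not an equilibrium.

3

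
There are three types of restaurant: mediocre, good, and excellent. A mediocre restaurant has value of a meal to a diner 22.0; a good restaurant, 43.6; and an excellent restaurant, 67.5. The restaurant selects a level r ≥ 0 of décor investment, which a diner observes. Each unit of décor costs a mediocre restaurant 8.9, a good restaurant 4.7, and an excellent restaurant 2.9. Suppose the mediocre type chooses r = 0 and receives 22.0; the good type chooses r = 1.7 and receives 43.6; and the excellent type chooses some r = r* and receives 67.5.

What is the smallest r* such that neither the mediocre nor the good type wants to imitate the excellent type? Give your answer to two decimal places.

6.79

Good type (on-path payoff 43.6 − 4.7×1.7 = 35.61) won't mimic when 35.61 ≥ 67.5 − 4.7·r*, i.e. r* ≥ 6.79.
Mediocre type (on-path payoff 22.0) won't mimic when 22.0 ≥ 67.5 − 8.9·r*, i.e. r* ≥ 5.11.
Both must hold, so r* = max(5.11, 6.79) = 6.79. The good type's constraint binds.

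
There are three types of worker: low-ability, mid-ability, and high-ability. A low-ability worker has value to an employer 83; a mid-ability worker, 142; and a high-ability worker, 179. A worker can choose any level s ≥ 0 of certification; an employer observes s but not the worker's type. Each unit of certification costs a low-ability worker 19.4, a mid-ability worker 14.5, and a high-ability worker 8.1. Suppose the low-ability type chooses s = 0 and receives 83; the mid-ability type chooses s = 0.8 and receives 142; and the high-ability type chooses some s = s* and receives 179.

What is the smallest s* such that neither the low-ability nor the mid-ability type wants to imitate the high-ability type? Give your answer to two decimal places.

Mid-ability type (on-path payoff 142 − 14.5×0.8 = 130.4) won't mimic when 130.4 ≥ 179 − 14.5·s*, i.e. s* ≥ 3.35.
Low-ability type (on-path payoff 83) won't mimic when 83 ≥ 179 − 19.4·s*, i.e. s* ≥ 4.95.
Both must hold, so s* = max(4.95, 3.35) = 4.95. The low-ability type's constraint binds.

4.95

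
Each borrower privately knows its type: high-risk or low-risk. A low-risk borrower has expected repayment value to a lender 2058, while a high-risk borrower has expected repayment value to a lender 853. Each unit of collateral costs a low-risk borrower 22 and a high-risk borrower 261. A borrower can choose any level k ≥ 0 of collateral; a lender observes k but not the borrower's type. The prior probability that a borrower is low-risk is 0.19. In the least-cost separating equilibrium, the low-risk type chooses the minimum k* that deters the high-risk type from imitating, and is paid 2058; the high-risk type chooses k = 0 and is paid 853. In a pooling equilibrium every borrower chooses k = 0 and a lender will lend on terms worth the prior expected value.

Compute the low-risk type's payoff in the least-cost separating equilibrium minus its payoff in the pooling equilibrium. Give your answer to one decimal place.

874.5

Least-cost separating signal: k* solves 853 = 2058 − 261·k*, so k* = (2058 − 853)/261 ≈ 4.6169.
Low-risk type's separating payoff: 2058 − 22 × k* = 2058 − 22 × (2058 − 853)/261 = 2058 − 26510/261 ≈ 1956.429.
Pooling payoff: 0.19 × 2058 + 0.81 × 853 = 1081.95.
Difference: 1956.429 − 1081.95 = 874.479, i.e. 874.5 to one decimal place.
The low-risk type prefers to separate.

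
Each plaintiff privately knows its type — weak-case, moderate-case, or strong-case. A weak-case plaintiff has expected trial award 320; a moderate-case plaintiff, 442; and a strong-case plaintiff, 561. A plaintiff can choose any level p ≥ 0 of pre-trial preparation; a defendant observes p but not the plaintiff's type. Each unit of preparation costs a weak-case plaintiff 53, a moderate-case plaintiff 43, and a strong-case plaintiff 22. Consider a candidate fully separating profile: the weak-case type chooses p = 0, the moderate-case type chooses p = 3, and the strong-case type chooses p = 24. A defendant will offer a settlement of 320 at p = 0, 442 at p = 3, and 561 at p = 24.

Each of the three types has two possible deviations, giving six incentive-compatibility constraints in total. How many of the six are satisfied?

3

Weak-case (own payoff 320): to p=3 gives 442 − 53×3 = 283 → no gain ✓; to p=24 gives 561 − 53×24 = -711 → no gain ✓.
Moderate-case (own payoff 442 − 43×3 = 313): to p=0 gives 320 → profitable ✗; to p=24 gives 561 − 43×24 = -471 → no gain ✓.
Strong-case (own payoff 561 − 22×24 = 33): to p=0 gives 320 → profitable ✗; to p=3 gives 442 − 22×3 = 376 → profitable ✗.
3 of the 6 constraints hold; not an equilibrium.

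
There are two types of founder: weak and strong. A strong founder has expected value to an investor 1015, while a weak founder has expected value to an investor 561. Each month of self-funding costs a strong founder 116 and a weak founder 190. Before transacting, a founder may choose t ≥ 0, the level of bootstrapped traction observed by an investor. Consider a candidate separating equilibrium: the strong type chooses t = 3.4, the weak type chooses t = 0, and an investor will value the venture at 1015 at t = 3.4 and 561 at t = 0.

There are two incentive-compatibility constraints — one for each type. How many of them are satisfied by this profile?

Weak type: stay at 0 → 561; mimic → 1015 − 190 × 3.4 = 369. IC holds (561 ≥ 369).
Strong type: signal → 1015 − 116 × 3.4 = 620.6; deviate to 0 → 561. IC holds (620.6 ≥ 561).
2 of 2 constraints hold, so this is a separating equilibrium.

2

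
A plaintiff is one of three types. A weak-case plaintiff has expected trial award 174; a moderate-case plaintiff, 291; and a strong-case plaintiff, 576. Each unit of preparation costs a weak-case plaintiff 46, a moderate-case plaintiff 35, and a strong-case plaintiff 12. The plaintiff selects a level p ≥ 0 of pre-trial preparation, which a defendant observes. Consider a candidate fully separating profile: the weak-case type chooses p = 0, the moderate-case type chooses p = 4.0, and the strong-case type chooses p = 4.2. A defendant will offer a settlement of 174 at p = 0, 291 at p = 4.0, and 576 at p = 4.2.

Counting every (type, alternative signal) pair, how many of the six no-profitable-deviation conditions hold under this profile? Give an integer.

Weak-case (own payoff 174): to p=4.0 gives 291 − 46×4.0 = 107 → no gain ✓; to p=4.2 gives 576 − 46×4.2 = 382.8 → profitable ✗.
Strong-case (own payoff 576 − 12×4.2 = 525.6): to p=0 gives 174 → no gain ✓; to p=4.0 gives 291 − 12×4.0 = 243 → no gain ✓.
Moderate-case (own payoff 291 − 35×4.0 = 151): to p=0 gives 174 → profitable ✗; to p=4.2 gives 576 − 35×4.2 = 429 → profitable ✗.
3 of the 6 constraints hold; not an equilibrium.

3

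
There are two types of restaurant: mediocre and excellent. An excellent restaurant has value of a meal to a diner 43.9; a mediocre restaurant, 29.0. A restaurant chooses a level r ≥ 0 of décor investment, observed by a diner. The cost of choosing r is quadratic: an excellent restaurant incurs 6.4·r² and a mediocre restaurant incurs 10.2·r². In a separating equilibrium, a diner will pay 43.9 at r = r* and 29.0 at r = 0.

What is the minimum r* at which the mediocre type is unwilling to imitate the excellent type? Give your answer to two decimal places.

The mediocre type at r = 0 receives 29.0; imitating at r* yields 43.9 − 10.2·r*².
Indifference: 29.0 = 43.9 − 10.2·r*², so r*² = (43.9 − 29.0) / 10.2 ≈ 1.4608.
r* = √1.4608 ≈ 1.21.

1.21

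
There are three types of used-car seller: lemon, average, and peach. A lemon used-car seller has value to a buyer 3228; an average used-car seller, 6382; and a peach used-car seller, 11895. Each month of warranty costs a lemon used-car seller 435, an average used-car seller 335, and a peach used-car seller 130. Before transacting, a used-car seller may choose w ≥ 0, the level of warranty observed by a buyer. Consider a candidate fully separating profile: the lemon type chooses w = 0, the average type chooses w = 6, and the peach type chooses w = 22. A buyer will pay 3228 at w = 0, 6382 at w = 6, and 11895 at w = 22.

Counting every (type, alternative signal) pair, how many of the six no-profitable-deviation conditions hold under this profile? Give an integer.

Average (own payoff 6382 − 335×6 = 4372): to w=0 gives 3228 → no gain ✓; to w=22 gives 11895 − 335×22 = 4525 → profitable ✗.
Lemon (own payoff 3228): to w=6 gives 6382 − 435×6 = 3772 → profitable ✗; to w=22 gives 11895 − 435×22 = 2325 → no gain ✓.
Peach (own payoff 11895 − 130×22 = 9035): to w=0 gives 3228 → no gain ✓; to w=6 gives 6382 − 130×6 = 5602 → no gain ✓.
4 of the 6 constraints hold; not an equilibrium.

4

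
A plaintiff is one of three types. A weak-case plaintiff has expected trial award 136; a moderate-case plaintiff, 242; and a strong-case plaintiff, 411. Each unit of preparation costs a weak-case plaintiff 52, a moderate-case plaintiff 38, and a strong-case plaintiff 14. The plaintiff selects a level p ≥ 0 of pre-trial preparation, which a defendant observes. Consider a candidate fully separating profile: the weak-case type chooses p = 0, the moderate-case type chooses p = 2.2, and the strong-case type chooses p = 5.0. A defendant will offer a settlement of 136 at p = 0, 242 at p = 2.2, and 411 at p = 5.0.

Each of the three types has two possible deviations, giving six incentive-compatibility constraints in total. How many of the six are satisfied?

Strong-case (own payoff 411 − 14×5.0 = 341): to p=0 gives 136 → no gain ✓; to p=2.2 gives 242 − 14×2.2 = 211.2 → no gain ✓.
Moderate-case (own payoff 242 − 38×2.2 = 158.4): to p=0 gives 136 → no gain ✓; to p=5.0 gives 411 − 38×5.0 = 221 → profitable ✗.
Weak-case (own payoff 136): to p=2.2 gives 242 − 52×2.2 = 127.6 → no gain ✓; to p=5.0 gives 411 − 52×5.0 = 151 → profitable ✗.
4 of the 6 constraints hold; not an equilibrium.

4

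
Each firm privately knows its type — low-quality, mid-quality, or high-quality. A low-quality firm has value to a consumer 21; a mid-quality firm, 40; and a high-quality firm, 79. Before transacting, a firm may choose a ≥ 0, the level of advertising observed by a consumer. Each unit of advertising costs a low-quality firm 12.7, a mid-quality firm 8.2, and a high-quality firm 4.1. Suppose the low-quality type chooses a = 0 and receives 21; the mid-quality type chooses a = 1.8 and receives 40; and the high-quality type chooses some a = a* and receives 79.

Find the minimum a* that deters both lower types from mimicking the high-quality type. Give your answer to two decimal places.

Low-quality type (on-path payoff 21) won't mimic when 21 ≥ 79 − 12.7·a*, i.e. a* ≥ 4.57.
Mid-quality type (on-path payoff 40 − 8.2×1.8 = 25.24) won't mimic when 25.24 ≥ 79 − 8.2·a*, i.e. a* ≥ 6.56.
Both must hold, so a* = max(4.57, 6.56) = 6.56. The mid-quality type's constraint binds.

6.56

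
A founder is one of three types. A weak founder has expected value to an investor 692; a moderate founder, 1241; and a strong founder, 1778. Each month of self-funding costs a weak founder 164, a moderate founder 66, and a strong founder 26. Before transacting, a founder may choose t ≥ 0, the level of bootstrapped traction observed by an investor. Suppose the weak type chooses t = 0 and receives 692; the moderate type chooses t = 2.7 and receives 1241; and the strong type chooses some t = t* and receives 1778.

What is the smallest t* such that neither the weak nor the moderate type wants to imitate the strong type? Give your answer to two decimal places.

Weak type (on-path payoff 692) won't mimic when 692 ≥ 1778 − 164·t*, i.e. t* ≥ 6.62.
Moderate type (on-path payoff 1241 − 66×2.7 = 1062.8) won't mimic when 1062.8 ≥ 1778 − 66·t*, i.e. t* ≥ 10.84.
Both must hold, so t* = max(6.62, 10.84) = 10.84. The moderate type's constraint binds.

10.84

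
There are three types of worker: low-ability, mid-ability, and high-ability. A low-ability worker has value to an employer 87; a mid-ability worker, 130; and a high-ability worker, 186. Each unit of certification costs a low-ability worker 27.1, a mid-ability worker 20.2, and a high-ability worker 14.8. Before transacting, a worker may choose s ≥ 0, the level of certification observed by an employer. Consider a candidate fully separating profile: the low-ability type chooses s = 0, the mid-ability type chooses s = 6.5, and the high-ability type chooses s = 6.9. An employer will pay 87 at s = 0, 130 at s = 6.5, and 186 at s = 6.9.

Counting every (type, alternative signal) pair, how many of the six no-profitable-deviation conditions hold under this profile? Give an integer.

Mid-ability (own payoff 130 − 20.2×6.5 = -1.3): to s=0 gives 87 → profitable ✗; to s=6.9 gives 186 − 20.2×6.9 = 46.62 → profitable ✗.
High-ability (own payoff 186 − 14.8×6.9 = 83.88): to s=0 gives 87 → profitable ✗; to s=6.5 gives 130 − 14.8×6.5 = 33.8 → no gain ✓.
Low-ability (own payoff 87): to s=6.5 gives 130 − 27.1×6.5 = -46.15 → no gain ✓; to s=6.9 gives 186 − 27.1×6.9 = -0.99 → no gain ✓.
3 of the 6 constraints hold; not an equilibrium.

3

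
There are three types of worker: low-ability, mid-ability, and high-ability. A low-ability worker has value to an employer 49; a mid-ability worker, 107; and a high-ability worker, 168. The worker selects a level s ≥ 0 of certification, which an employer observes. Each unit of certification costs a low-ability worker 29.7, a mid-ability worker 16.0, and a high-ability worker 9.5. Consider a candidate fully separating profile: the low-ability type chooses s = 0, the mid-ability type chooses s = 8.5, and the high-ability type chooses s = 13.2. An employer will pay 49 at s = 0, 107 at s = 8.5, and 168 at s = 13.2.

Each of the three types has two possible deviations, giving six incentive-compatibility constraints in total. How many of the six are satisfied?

4

High-ability (own payoff 168 − 9.5×13.2 = 42.6): to s=0 gives 49 → profitable ✗; to s=8.5 gives 107 − 9.5×8.5 = 26.25 → no gain ✓.
Mid-ability (own payoff 107 − 16.0×8.5 = -29): to s=0 gives 49 → profitable ✗; to s=13.2 gives 168 − 16.0×13.2 = -43.2 → no gain ✓.
Low-ability (own payoff 49): to s=8.5 gives 107 − 29.7×8.5 = -145.45 → no gain ✓; to s=13.2 gives 168 − 29.7×13.2 = -224.04 → no gain ✓.
4 of the 6 constraints hold; not an equilibrium.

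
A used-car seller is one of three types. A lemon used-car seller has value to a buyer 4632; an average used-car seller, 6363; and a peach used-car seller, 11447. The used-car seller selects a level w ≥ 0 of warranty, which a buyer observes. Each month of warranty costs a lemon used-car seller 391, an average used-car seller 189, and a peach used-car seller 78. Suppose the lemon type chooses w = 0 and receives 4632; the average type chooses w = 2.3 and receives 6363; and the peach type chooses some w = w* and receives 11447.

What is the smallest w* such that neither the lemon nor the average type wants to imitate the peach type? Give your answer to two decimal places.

Lemon type (on-path payoff 4632) won't mimic when 4632 ≥ 11447 − 391·w*, i.e. w* ≥ 17.43.
Average type (on-path payoff 6363 − 189×2.3 = 5928.3) won't mimic when 5928.3 ≥ 11447 − 189·w*, i.e. w* ≥ 29.20.
Both must hold, so w* = max(17.43, 29.20) = 29.20. The average type's constraint binds.

29.20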